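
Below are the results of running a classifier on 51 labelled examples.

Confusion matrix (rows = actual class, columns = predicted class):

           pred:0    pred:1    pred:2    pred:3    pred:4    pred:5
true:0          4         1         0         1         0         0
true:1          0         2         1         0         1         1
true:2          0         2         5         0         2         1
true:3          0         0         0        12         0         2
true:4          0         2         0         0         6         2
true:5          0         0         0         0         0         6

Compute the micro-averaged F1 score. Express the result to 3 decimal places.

0.686

Micro-averaging pools counts across classes: ΣTP=35, ΣFP=16, ΣFN=16.
Micro-F1 score = 2·TP/(2·TP+FP+FN) on pooled counts = 0.686 (equals overall accuracy in single-label multiclass).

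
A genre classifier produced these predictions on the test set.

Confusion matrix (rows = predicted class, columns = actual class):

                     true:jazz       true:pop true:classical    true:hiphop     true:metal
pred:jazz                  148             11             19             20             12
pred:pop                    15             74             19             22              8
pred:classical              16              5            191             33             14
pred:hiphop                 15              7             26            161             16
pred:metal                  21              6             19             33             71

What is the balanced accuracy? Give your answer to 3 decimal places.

Balanced accuracy = mean of per-class recall.
  jazz: recall = 148/215 = 0.6884
  pop: recall = 74/103 = 0.7184
  classical: recall = 191/274 = 0.6971
  hiphop: recall = 161/269 = 0.5985
  metal: recall = 71/121 = 0.5868
Mean = (0.6884 + 0.7184 + 0.6971 + 0.5985 + 0.5868) / 5 = 0.658

0.658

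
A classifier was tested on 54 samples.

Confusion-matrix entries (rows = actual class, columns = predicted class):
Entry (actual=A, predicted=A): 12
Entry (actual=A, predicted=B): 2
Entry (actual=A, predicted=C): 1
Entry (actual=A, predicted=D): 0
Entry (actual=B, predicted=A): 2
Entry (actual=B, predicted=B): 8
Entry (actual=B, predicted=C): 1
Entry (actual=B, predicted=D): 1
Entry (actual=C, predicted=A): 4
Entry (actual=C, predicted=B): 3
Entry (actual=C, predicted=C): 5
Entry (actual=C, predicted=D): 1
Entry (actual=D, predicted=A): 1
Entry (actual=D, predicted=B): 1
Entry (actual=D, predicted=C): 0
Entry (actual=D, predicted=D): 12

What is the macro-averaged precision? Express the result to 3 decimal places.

Per-class precision (TP/(TP+FP)):
  A: TP=12, FP=2+4+1=7 → 12/19 = 0.6316
  B: TP=8, FP=2+3+1=6 → 8/14 = 0.5714
  C: TP=5, FP=1+1+0=2 → 5/7 = 0.7143
  D: TP=12, FP=0+1+1=2 → 12/14 = 0.8571
Macro-precision = mean = (0.6316 + 0.5714 + 0.7143 + 0.8571) / 4 = 0.694

0.694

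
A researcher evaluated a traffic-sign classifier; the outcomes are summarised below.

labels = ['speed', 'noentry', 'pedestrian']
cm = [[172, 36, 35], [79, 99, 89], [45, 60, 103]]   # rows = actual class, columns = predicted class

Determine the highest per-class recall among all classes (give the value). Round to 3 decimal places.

Per-class recall (TP/(TP+FN)):
  speed: TP=172, FN=36+35=71 → 172/243 = 0.7078
  noentry: TP=99, FN=79+89=168 → 99/267 = 0.3708
  pedestrian: TP=103, FN=45+60=105 → 103/208 = 0.4952
Highest is class 'speed' with recall = 0.708.

0.708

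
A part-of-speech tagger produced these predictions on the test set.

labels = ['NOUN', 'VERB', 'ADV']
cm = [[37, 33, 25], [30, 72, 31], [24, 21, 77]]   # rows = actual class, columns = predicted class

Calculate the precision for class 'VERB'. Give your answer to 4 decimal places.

One-vs-rest for 'VERB': TP = diagonal; FP = other classes predicted 'VERB'; FN = 'VERB' predicted as other.
precision = TP/(TP+FP).
VERB: TP=72, FP=33+21=54 → 72/126 = 0.57143

0.5714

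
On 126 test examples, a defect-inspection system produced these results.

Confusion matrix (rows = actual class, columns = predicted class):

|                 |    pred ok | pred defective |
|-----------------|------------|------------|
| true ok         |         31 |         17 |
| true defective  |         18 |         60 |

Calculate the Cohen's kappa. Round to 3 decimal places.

0.413

Observed agreement pₒ = trace/N = 91/126 = 0.7222
Expected agreement pₑ = Σ (rowᵢ·colᵢ)/N² = (48·49 + 78·77)/126² = 0.5265
κ = (pₒ − pₑ)/(1 − pₑ) = (0.7222 − 0.5265)/(1 − 0.5265) = 0.413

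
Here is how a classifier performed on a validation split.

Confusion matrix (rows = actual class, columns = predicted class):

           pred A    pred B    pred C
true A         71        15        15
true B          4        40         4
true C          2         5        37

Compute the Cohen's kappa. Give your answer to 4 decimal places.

0.6400

Observed agreement pₒ = trace/N = 148/193 = 0.76684
Expected agreement pₑ = Σ (rowᵢ·colᵢ)/N² = (101·77 + 48·60 + 44·56)/193² = 0.35225
κ = (pₒ − pₑ)/(1 − pₑ) = (0.76684 − 0.35225)/(1 − 0.35225) = 0.6400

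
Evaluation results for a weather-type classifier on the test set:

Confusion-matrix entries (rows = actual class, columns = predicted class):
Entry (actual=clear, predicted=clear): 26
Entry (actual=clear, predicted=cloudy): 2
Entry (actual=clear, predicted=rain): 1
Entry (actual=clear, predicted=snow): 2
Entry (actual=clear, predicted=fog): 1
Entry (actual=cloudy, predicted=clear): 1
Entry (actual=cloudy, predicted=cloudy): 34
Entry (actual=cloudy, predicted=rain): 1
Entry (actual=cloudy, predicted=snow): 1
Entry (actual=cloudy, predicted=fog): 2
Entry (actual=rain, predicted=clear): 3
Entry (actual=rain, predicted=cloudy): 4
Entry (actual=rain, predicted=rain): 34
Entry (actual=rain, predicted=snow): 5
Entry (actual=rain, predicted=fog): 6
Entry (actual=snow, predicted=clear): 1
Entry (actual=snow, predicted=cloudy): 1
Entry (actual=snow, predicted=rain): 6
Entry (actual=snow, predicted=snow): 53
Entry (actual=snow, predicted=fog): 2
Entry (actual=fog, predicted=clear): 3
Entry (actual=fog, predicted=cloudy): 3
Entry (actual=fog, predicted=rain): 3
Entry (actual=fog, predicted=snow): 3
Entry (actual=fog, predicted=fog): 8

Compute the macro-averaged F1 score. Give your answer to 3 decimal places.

Per-class F1 score (2·TP/(2·TP+FP+FN)):
  clear: TP=26, FP=1+3+1+3=8, FN=2+1+2+1=6 → 52/66 = 0.7879
  cloudy: TP=34, FP=2+4+1+3=10, FN=1+1+1+2=5 → 68/83 = 0.8193
  rain: TP=34, FP=1+1+6+3=11, FN=3+4+5+6=18 → 68/97 = 0.7010
  snow: TP=53, FP=2+1+5+3=11, FN=1+1+6+2=10 → 106/127 = 0.8346
  fog: TP=8, FP=1+2+6+2=11, FN=3+3+3+3=12 → 16/39 = 0.4103
Macro-F1 score = mean = (0.7879 + 0.8193 + 0.7010 + 0.8346 + 0.4103) / 5 = 0.711

0.711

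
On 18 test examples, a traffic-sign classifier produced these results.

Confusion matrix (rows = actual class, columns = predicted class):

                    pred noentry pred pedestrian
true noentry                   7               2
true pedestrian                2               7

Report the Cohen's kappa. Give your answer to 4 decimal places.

0.5556

Observed agreement pₒ = trace/N = 14/18 = 0.77778
Expected agreement pₑ = Σ (rowᵢ·colᵢ)/N² = (9·9 + 9·9)/18² = 0.50000
κ = (pₒ − pₑ)/(1 − pₑ) = (0.77778 − 0.50000)/(1 − 0.50000) = 0.5556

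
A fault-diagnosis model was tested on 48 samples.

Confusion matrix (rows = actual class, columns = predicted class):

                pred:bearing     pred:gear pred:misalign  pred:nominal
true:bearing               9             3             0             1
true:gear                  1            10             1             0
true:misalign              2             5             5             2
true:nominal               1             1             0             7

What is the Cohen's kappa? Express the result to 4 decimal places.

0.5291

Observed agreement pₒ = trace/N = 31/48 = 0.64583
Expected agreement pₑ = Σ (rowᵢ·colᵢ)/N² = (13·13 + 12·19 + 14·6 + 9·10)/48² = 0.24783
κ = (pₒ − pₑ)/(1 − pₑ) = (0.64583 − 0.24783)/(1 − 0.24783) = 0.5291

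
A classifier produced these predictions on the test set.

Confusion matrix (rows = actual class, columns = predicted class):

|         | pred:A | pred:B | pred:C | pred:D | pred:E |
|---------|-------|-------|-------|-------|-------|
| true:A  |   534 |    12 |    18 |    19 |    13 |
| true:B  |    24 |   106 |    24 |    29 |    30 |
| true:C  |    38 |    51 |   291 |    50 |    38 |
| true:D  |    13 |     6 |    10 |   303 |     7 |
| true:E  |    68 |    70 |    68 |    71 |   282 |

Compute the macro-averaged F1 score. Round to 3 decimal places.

0.664

Per-class F1 score (2·TP/(2·TP+FP+FN)):
  A: TP=534, FP=24+38+13+68=143, FN=12+18+19+13=62 → 1068/1273 = 0.8390
  B: TP=106, FP=12+51+6+70=139, FN=24+24+29+30=107 → 212/458 = 0.4629
  C: TP=291, FP=18+24+10+68=120, FN=38+51+50+38=177 → 582/879 = 0.6621
  D: TP=303, FP=19+29+50+71=169, FN=13+6+10+7=36 → 606/811 = 0.7472
  E: TP=282, FP=13+30+38+7=88, FN=68+70+68+71=277 → 564/929 = 0.6071
Macro-F1 score = mean = (0.8390 + 0.4629 + 0.6621 + 0.7472 + 0.6071) / 5 = 0.664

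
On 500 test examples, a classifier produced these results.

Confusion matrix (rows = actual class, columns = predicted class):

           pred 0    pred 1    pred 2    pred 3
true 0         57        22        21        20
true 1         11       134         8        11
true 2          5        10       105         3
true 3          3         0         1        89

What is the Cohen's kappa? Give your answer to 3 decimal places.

Observed agreement pₒ = trace/N = 385/500 = 0.7700
Expected agreement pₑ = Σ (rowᵢ·colᵢ)/N² = (120·76 + 164·166 + 123·135 + 93·123)/500² = 0.2576
κ = (pₒ − pₑ)/(1 − pₑ) = (0.7700 − 0.2576)/(1 − 0.2576) = 0.690

0.690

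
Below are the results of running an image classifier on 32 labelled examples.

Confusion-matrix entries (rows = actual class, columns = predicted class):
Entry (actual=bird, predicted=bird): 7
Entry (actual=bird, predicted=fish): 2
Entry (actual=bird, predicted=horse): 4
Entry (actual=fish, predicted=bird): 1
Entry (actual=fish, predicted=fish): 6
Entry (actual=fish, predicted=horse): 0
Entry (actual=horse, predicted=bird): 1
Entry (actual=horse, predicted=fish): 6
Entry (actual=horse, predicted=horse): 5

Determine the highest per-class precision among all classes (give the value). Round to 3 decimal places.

0.778

Per-class precision (TP/(TP+FP)):
  bird: TP=7, FP=1+1=2 → 7/9 = 0.7778
  fish: TP=6, FP=2+6=8 → 6/14 = 0.4286
  horse: TP=5, FP=4+0=4 → 5/9 = 0.5556
Highest is class 'bird' with precision = 0.778.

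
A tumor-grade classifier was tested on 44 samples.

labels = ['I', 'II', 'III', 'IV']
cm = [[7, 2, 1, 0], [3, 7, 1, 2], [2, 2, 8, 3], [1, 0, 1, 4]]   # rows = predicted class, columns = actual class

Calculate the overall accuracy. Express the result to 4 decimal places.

0.5909

Accuracy = trace / total = (7+7+8+4=26) / 44 = 26/44 = 0.5909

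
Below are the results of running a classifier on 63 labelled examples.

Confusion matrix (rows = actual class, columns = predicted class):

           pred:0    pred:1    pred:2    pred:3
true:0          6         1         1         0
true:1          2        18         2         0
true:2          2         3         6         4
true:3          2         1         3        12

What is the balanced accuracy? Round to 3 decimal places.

0.659

Balanced accuracy = mean of per-class recall.
  0: recall = 6/8 = 0.7500
  1: recall = 18/22 = 0.8182
  2: recall = 6/15 = 0.4000
  3: recall = 12/18 = 0.6667
Mean = (0.7500 + 0.8182 + 0.4000 + 0.6667) / 4 = 0.659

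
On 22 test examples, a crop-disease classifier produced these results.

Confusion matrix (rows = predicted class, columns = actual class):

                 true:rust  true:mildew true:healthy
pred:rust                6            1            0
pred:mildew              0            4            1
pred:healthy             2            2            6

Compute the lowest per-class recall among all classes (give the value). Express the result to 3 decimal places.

Per-class recall (TP/(TP+FN)):
  rust: TP=6, FN=0+2=2 → 6/8 = 0.7500
  mildew: TP=4, FN=1+2=3 → 4/7 = 0.5714
  healthy: TP=6, FN=0+1=1 → 6/7 = 0.8571
Lowest is class 'mildew' with recall = 0.571.

0.571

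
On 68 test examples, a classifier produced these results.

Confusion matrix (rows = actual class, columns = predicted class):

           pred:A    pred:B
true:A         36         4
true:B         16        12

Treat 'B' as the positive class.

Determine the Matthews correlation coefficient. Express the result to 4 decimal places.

MCC = (TP·TN − FP·FN) / √((TP+FP)(TP+FN)(TN+FP)(TN+FN))
Numerator = 12·36 − 4·16 = 368
Denominator = √(16·28·40·52) = √931840 = 965.3186
MCC = 368 / 965.3186 = 0.3812

0.3812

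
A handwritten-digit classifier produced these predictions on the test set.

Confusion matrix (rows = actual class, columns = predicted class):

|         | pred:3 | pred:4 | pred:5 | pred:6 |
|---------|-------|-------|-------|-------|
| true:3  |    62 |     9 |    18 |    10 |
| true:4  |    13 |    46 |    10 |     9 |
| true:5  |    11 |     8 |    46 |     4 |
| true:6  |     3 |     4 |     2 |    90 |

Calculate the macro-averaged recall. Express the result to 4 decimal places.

Per-class recall (TP/(TP+FN)):
  3: TP=62, FN=9+18+10=37 → 62/99 = 0.62626
  4: TP=46, FN=13+10+9=32 → 46/78 = 0.58974
  5: TP=46, FN=11+8+4=23 → 46/69 = 0.66667
  6: TP=90, FN=3+4+2=9 → 90/99 = 0.90909
Macro-recall = mean = (0.62626 + 0.58974 + 0.66667 + 0.90909) / 4 = 0.6979

0.6979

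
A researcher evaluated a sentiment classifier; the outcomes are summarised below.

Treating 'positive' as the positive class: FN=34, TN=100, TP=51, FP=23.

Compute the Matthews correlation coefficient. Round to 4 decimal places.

0.4241

MCC = (TP·TN − FP·FN) / √((TP+FP)(TP+FN)(TN+FP)(TN+FN))
Numerator = 51·100 − 23·34 = 4318
Denominator = √(74·85·123·134) = √103671780 = 10181.9340
MCC = 4318 / 10181.9340 = 0.4241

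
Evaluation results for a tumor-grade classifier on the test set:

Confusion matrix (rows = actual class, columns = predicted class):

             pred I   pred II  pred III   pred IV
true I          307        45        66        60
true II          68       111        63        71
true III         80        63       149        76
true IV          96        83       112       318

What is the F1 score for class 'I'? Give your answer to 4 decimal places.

0.5967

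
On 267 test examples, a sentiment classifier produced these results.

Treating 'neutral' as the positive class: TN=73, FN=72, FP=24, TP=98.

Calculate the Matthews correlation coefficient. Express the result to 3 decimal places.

0.318

MCC = (TP·TN − FP·FN) / √((TP+FP)(TP+FN)(TN+FP)(TN+FN))
Numerator = 98·73 − 24·72 = 5426
Denominator = √(122·170·97·145) = √291708100 = 17079.4643
MCC = 5426 / 17079.4643 = 0.318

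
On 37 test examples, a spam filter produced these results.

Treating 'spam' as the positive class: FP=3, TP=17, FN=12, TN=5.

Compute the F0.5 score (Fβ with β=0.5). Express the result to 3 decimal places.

Fβ = (1+β²)·TP / ((1+β²)·TP + β²·FN + FP), with β²=1/4
= 1.25·17 / (1.25·17 + 0.25·12 + 3) = 0.780

0.780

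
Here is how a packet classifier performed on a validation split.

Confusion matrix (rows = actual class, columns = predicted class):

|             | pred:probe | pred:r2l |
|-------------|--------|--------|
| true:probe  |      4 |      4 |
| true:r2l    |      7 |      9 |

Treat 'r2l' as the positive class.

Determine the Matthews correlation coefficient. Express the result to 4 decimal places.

MCC = (TP·TN − FP·FN) / √((TP+FP)(TP+FN)(TN+FP)(TN+FN))
Numerator = 9·4 − 4·7 = 8
Denominator = √(13·16·8·11) = √18304 = 135.2923
MCC = 8 / 135.2923 = 0.0591

0.0591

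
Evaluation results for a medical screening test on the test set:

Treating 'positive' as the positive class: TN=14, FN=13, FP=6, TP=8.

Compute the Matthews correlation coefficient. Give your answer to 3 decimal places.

MCC = (TP·TN − FP·FN) / √((TP+FP)(TP+FN)(TN+FP)(TN+FN))
Numerator = 8·14 − 6·13 = 34
Denominator = √(14·21·20·27) = √158760 = 398.4470
MCC = 34 / 398.4470 = 0.085

0.085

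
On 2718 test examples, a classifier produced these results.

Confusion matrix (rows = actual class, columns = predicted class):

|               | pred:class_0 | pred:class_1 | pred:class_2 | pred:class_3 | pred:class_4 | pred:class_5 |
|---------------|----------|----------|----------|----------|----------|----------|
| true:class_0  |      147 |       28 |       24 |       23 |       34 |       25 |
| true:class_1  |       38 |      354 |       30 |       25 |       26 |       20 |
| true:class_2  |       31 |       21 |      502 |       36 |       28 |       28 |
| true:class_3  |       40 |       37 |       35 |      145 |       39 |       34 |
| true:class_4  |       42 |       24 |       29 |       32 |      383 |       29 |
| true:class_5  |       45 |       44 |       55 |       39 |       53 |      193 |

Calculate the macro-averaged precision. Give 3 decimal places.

0.603

Per-class precision (TP/(TP+FP)):
  class_0: TP=147, FP=38+31+40+42+45=196 → 147/343 = 0.4286
  class_1: TP=354, FP=28+21+37+24+44=154 → 354/508 = 0.6969
  class_2: TP=502, FP=24+30+35+29+55=173 → 502/675 = 0.7437
  class_3: TP=145, FP=23+25+36+32+39=155 → 145/300 = 0.4833
  class_4: TP=383, FP=34+26+28+39+53=180 → 383/563 = 0.6803
  class_5: TP=193, FP=25+20+28+34+29=136 → 193/329 = 0.5866
Macro-precision = mean = (0.4286 + 0.6969 + 0.7437 + 0.4833 + 0.6803 + 0.5866) / 6 = 0.603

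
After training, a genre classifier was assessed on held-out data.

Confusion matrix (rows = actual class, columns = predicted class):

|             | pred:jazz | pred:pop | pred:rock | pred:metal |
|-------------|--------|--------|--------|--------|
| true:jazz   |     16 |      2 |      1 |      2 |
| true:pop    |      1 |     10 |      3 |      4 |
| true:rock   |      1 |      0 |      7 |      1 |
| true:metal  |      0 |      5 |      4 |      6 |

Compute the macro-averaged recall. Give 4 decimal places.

0.6238

Per-class recall (TP/(TP+FN)):
  jazz: TP=16, FN=2+1+2=5 → 16/21 = 0.76190
  pop: TP=10, FN=1+3+4=8 → 10/18 = 0.55556
  rock: TP=7, FN=1+0+1=2 → 7/9 = 0.77778
  metal: TP=6, FN=0+5+4=9 → 6/15 = 0.40000
Macro-recall = mean = (0.76190 + 0.55556 + 0.77778 + 0.40000) / 4 = 0.6238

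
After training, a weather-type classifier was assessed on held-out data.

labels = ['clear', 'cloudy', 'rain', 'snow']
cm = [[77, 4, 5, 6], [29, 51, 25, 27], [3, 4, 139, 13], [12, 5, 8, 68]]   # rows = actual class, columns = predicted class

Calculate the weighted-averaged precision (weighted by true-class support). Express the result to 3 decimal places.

Per-class precision (TP/(TP+FP)):
  clear: TP=77, FP=29+3+12=44 → 77/121 = 0.6364
  cloudy: TP=51, FP=4+4+5=13 → 51/64 = 0.7969
  rain: TP=139, FP=5+25+8=38 → 139/177 = 0.7853
  snow: TP=68, FP=6+27+13=46 → 68/114 = 0.5965
Weighted-precision = Σ (supportᵢ/N)·precisionᵢ with N=476: (92/476)·0.6364 + (132/476)·0.7969 + (159/476)·0.7853 + (93/476)·0.5965 = 0.723

0.723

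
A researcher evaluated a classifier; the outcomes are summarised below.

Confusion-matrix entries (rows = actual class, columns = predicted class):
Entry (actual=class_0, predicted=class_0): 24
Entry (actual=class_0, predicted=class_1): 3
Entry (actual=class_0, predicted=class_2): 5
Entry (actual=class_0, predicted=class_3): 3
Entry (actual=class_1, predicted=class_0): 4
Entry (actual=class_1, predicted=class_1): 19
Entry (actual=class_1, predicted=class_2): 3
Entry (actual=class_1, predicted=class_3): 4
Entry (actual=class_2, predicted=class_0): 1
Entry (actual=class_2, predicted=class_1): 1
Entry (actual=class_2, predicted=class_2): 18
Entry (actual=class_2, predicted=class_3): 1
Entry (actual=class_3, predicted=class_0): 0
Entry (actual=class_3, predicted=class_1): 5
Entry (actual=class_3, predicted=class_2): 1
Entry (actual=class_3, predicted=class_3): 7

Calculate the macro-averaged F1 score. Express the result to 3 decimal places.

0.664

Per-class F1 score (2·TP/(2·TP+FP+FN)):
  class_0: TP=24, FP=4+1+0=5, FN=3+5+3=11 → 48/64 = 0.7500
  class_1: TP=19, FP=3+1+5=9, FN=4+3+4=11 → 38/58 = 0.6552
  class_2: TP=18, FP=5+3+1=9, FN=1+1+1=3 → 36/48 = 0.7500
  class_3: TP=7, FP=3+4+1=8, FN=0+5+1=6 → 14/28 = 0.5000
Macro-F1 score = mean = (0.7500 + 0.6552 + 0.7500 + 0.5000) / 4 = 0.664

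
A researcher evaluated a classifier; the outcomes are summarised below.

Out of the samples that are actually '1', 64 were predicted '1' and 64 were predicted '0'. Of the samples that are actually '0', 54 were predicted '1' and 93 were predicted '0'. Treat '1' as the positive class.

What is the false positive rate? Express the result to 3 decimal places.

FPR = FP/(FP+TN) = 54/(54+93) = 0.367

0.367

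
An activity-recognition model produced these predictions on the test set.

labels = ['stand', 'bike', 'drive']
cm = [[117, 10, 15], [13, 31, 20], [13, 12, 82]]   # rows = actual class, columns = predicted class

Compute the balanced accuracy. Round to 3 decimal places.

Balanced accuracy = mean of per-class recall.
  stand: recall = 117/142 = 0.8239
  bike: recall = 31/64 = 0.4844
  drive: recall = 82/107 = 0.7664
Mean = (0.8239 + 0.4844 + 0.7664) / 3 = 0.692

0.692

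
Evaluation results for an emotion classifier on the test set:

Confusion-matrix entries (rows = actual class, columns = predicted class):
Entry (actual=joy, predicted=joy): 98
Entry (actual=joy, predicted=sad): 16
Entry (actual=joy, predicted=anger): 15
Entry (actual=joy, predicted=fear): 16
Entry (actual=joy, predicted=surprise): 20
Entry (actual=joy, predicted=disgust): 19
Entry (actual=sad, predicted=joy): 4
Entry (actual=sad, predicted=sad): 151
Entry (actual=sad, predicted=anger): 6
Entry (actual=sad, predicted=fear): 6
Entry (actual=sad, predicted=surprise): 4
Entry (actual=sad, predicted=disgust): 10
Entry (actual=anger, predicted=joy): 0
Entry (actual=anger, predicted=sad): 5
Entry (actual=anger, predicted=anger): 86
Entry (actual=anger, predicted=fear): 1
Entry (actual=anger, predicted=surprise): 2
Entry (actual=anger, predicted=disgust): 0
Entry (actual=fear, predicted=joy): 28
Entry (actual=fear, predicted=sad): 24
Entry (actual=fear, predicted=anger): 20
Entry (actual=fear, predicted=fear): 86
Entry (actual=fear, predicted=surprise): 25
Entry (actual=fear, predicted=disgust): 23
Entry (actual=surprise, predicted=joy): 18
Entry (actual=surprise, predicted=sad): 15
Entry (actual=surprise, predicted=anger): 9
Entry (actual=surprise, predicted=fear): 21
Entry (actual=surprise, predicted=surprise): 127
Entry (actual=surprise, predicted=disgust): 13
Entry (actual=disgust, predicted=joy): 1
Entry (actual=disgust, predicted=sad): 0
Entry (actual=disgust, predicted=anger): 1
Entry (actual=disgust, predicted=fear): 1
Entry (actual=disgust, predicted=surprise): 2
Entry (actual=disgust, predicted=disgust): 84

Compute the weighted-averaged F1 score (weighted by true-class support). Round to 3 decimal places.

0.648

Per-class F1 score (2·TP/(2·TP+FP+FN)):
  joy: TP=98, FP=4+0+28+18+1=51, FN=16+15+16+20+19=86 → 196/333 = 0.5886
  sad: TP=151, FP=16+5+24+15+0=60, FN=4+6+6+4+10=30 → 302/392 = 0.7704
  anger: TP=86, FP=15+6+20+9+1=51, FN=0+5+1+2+0=8 → 172/231 = 0.7446
  fear: TP=86, FP=16+6+1+21+1=45, FN=28+24+20+25+23=120 → 172/337 = 0.5104
  surprise: TP=127, FP=20+4+2+25+2=53, FN=18+15+9+21+13=76 → 254/383 = 0.6632
  disgust: TP=84, FP=19+10+0+23+13=65, FN=1+0+1+1+2=5 → 168/238 = 0.7059
Weighted-F1 score = Σ (supportᵢ/N)·F1 scoreᵢ with N=957: (184/957)·0.5886 + (181/957)·0.7704 + (94/957)·0.7446 + (206/957)·0.5104 + (203/957)·0.6632 + (89/957)·0.7059 = 0.648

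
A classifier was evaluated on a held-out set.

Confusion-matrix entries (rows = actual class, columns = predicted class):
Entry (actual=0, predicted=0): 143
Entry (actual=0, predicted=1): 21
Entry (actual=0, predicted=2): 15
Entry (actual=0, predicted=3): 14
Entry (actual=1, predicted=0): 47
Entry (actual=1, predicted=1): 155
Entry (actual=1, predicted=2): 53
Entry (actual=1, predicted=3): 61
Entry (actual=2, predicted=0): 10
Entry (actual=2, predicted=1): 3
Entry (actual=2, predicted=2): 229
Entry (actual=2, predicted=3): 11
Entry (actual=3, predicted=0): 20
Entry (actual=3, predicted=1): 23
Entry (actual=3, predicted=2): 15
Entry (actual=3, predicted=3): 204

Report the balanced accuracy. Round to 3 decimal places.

Balanced accuracy = mean of per-class recall.
  0: recall = 143/193 = 0.7409
  1: recall = 155/316 = 0.4905
  2: recall = 229/253 = 0.9051
  3: recall = 204/262 = 0.7786
Mean = (0.7409 + 0.4905 + 0.9051 + 0.7786) / 4 = 0.729

0.729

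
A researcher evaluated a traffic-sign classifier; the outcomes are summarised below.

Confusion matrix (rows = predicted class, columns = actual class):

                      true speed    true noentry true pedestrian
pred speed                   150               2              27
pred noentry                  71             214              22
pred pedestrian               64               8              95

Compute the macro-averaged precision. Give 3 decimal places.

Per-class precision (TP/(TP+FP)):
  speed: TP=150, FP=2+27=29 → 150/179 = 0.8380
  noentry: TP=214, FP=71+22=93 → 214/307 = 0.6971
  pedestrian: TP=95, FP=64+8=72 → 95/167 = 0.5689
Macro-precision = mean = (0.8380 + 0.6971 + 0.5689) / 3 = 0.701

0.701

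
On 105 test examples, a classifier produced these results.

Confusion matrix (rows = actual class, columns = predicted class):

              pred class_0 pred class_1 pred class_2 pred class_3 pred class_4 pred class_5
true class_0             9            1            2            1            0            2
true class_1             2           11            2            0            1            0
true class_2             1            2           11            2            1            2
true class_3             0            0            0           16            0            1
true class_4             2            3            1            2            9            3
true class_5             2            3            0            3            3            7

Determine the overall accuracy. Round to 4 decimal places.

Accuracy = trace / total = (9+11+11+16+9+7=63) / 105 = 63/105 = 0.6000

0.6000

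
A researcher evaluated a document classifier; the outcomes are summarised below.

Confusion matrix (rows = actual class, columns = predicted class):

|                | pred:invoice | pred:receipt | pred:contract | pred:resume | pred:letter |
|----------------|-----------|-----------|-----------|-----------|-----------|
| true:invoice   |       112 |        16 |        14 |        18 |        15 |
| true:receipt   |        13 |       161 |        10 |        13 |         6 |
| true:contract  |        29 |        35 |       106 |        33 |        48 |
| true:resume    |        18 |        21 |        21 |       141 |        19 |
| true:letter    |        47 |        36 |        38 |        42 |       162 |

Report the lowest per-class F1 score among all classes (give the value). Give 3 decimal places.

Per-class F1 score (2·TP/(2·TP+FP+FN)):
  invoice: TP=112, FP=13+29+18+47=107, FN=16+14+18+15=63 → 224/394 = 0.5685
  receipt: TP=161, FP=16+35+21+36=108, FN=13+10+13+6=42 → 322/472 = 0.6822
  contract: TP=106, FP=14+10+21+38=83, FN=29+35+33+48=145 → 212/440 = 0.4818
  resume: TP=141, FP=18+13+33+42=106, FN=18+21+21+19=79 → 282/467 = 0.6039
  letter: TP=162, FP=15+6+48+19=88, FN=47+36+38+42=163 → 324/575 = 0.5635
Lowest is class 'contract' with F1 score = 0.482.

0.482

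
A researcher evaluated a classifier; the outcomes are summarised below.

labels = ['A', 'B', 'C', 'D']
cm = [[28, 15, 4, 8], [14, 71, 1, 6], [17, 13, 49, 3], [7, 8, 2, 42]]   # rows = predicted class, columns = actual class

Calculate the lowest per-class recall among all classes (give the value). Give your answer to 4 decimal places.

0.4242

Per-class recall (TP/(TP+FN)):
  A: TP=28, FN=14+17+7=38 → 28/66 = 0.42424
  B: TP=71, FN=15+13+8=36 → 71/107 = 0.66355
  C: TP=49, FN=4+1+2=7 → 49/56 = 0.87500
  D: TP=42, FN=8+6+3=17 → 42/59 = 0.71186
Lowest is class 'A' with recall = 0.4242.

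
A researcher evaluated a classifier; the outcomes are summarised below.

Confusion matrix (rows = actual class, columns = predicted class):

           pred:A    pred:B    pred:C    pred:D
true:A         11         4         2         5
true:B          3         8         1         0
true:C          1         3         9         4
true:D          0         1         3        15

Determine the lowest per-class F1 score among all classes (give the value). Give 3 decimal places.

0.563

Per-class F1 score (2·TP/(2·TP+FP+FN)):
  A: TP=11, FP=3+1+0=4, FN=4+2+5=11 → 22/37 = 0.5946
  B: TP=8, FP=4+3+1=8, FN=3+1+0=4 → 16/28 = 0.5714
  C: TP=9, FP=2+1+3=6, FN=1+3+4=8 → 18/32 = 0.5625
  D: TP=15, FP=5+0+4=9, FN=0+1+3=4 → 30/43 = 0.6977
Lowest is class 'C' with F1 score = 0.563.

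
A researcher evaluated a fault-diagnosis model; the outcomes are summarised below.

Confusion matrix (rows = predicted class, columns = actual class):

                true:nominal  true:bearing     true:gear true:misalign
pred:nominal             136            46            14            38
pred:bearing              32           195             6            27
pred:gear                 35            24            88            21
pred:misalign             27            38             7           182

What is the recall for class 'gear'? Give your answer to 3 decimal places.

One-vs-rest for 'gear': TP = diagonal; FP = other classes predicted 'gear'; FN = 'gear' predicted as other.
recall = TP/(TP+FN).
gear: TP=88, FN=14+6+7=27 → 88/115 = 0.7652

0.765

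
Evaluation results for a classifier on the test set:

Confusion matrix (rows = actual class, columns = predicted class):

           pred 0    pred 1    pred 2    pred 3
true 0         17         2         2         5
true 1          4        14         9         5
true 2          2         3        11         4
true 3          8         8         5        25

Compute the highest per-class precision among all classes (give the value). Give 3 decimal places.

0.641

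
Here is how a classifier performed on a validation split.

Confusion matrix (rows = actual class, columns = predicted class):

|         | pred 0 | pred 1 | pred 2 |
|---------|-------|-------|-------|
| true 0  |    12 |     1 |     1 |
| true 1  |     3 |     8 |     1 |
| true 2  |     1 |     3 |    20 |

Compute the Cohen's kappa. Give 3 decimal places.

0.688

Observed agreement pₒ = trace/N = 40/50 = 0.8000
Expected agreement pₑ = Σ (rowᵢ·colᵢ)/N² = (14·16 + 12·12 + 24·22)/50² = 0.3584
κ = (pₒ − pₑ)/(1 − pₑ) = (0.8000 − 0.3584)/(1 − 0.3584) = 0.688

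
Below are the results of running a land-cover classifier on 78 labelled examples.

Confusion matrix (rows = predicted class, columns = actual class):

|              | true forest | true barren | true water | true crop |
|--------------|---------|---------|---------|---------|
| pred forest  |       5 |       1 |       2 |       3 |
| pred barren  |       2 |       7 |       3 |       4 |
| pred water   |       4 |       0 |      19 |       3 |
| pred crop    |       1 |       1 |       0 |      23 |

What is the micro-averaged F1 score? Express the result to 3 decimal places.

Micro-averaging pools counts across classes: ΣTP=54, ΣFP=24, ΣFN=24.
Micro-F1 score = 2·TP/(2·TP+FP+FN) on pooled counts = 0.692 (equals overall accuracy in single-label multiclass).

0.692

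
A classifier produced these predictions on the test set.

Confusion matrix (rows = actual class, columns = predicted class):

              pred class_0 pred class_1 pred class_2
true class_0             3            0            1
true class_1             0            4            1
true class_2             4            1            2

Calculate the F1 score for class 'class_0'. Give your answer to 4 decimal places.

Treat 'class_0' as positive and all other classes as negative.
F1 score = 2·TP/(2·TP+FP+FN).
class_0: TP=3, FP=0+4=4, FN=0+1=1 → 6/11 = 0.54545

0.5455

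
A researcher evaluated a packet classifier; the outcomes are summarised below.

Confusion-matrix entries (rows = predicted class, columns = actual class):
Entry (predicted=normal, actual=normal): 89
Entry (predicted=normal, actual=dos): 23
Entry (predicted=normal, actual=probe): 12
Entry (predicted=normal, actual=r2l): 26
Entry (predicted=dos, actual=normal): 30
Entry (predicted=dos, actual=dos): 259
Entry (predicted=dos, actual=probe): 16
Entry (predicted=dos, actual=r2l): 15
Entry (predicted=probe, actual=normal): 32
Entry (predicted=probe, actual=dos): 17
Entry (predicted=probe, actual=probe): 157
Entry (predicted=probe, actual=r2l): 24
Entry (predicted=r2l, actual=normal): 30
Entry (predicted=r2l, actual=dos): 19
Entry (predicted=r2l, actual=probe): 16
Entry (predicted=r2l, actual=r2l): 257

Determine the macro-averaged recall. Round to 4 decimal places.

0.7214

Per-class recall (TP/(TP+FN)):
  normal: TP=89, FN=30+32+30=92 → 89/181 = 0.49171
  dos: TP=259, FN=23+17+19=59 → 259/318 = 0.81447
  probe: TP=157, FN=12+16+16=44 → 157/201 = 0.78109
  r2l: TP=257, FN=26+15+24=65 → 257/322 = 0.79814
Macro-recall = mean = (0.49171 + 0.81447 + 0.78109 + 0.79814) / 4 = 0.7214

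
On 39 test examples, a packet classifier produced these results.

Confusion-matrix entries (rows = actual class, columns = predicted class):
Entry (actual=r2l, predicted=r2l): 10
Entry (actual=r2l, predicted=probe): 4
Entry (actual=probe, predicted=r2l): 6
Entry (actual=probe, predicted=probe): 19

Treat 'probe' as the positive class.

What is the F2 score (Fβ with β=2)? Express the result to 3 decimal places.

Fβ = (1+β²)·TP / ((1+β²)·TP + β²·FN + FP), with β²=4
= 5·19 / (5·19 + 4·6 + 4) = 0.772

0.772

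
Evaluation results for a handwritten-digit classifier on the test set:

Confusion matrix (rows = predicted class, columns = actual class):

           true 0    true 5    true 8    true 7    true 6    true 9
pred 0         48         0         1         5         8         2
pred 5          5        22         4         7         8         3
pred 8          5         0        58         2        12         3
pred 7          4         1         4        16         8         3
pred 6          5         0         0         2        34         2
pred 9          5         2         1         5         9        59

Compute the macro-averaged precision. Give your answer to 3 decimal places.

0.648

Per-class precision (TP/(TP+FP)):
  0: TP=48, FP=0+1+5+8+2=16 → 48/64 = 0.7500
  5: TP=22, FP=5+4+7+8+3=27 → 22/49 = 0.4490
  8: TP=58, FP=5+0+2+12+3=22 → 58/80 = 0.7250
  7: TP=16, FP=4+1+4+8+3=20 → 16/36 = 0.4444
  6: TP=34, FP=5+0+0+2+2=9 → 34/43 = 0.7907
  9: TP=59, FP=5+2+1+5+9=22 → 59/81 = 0.7284
Macro-precision = mean = (0.7500 + 0.4490 + 0.7250 + 0.4444 + 0.7907 + 0.7284) / 6 = 0.648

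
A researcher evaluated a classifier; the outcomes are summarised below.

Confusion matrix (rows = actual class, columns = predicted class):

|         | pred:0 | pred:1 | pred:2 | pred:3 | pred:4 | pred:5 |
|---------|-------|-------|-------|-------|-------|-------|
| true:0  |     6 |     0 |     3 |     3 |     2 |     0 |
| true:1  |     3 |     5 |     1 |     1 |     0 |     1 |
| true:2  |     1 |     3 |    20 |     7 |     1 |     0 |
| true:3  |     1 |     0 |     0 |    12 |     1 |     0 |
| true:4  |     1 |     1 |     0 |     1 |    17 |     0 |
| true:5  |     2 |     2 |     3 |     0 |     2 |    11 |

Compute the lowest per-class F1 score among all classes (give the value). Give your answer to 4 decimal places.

Per-class F1 score (2·TP/(2·TP+FP+FN)):
  0: TP=6, FP=3+1+1+1+2=8, FN=0+3+3+2+0=8 → 12/28 = 0.42857
  1: TP=5, FP=0+3+0+1+2=6, FN=3+1+1+0+1=6 → 10/22 = 0.45455
  2: TP=20, FP=3+1+0+0+3=7, FN=1+3+7+1+0=12 → 40/59 = 0.67797
  3: TP=12, FP=3+1+7+1+0=12, FN=1+0+0+1+0=2 → 24/38 = 0.63158
  4: TP=17, FP=2+0+1+1+2=6, FN=1+1+0+1+0=3 → 34/43 = 0.79070
  5: TP=11, FP=0+1+0+0+0=1, FN=2+2+3+0+2=9 → 22/32 = 0.68750
Lowest is class '0' with F1 score = 0.4286.

0.4286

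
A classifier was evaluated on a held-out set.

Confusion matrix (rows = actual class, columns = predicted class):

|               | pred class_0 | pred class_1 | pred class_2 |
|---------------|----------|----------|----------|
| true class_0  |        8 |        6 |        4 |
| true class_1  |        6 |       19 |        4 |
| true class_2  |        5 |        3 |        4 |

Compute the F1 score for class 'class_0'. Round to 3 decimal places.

F1 score = 2·TP/(2·TP+FP+FN).
class_0: TP=8, FP=6+5=11, FN=6+4=10 → 16/37 = 0.4324

0.432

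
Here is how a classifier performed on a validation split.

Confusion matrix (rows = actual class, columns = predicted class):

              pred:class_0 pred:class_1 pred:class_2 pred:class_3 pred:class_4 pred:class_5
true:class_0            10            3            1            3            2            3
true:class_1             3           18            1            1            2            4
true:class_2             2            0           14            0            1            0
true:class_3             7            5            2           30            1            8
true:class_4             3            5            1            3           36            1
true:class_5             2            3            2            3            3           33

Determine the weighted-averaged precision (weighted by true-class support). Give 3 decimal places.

0.670

Per-class precision (TP/(TP+FP)):
  class_0: TP=10, FP=3+2+7+3+2=17 → 10/27 = 0.3704
  class_1: TP=18, FP=3+0+5+5+3=16 → 18/34 = 0.5294
  class_2: TP=14, FP=1+1+2+1+2=7 → 14/21 = 0.6667
  class_3: TP=30, FP=3+1+0+3+3=10 → 30/40 = 0.7500
  class_4: TP=36, FP=2+2+1+1+3=9 → 36/45 = 0.8000
  class_5: TP=33, FP=3+4+0+8+1=16 → 33/49 = 0.6735
Weighted-precision = Σ (supportᵢ/N)·precisionᵢ with N=216: (22/216)·0.3704 + (29/216)·0.5294 + (17/216)·0.6667 + (53/216)·0.7500 + (49/216)·0.8000 + (46/216)·0.6735 = 0.670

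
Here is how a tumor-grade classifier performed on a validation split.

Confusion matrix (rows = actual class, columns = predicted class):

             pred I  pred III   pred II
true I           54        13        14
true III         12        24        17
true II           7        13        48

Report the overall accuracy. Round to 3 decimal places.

0.624

Accuracy = trace / total = (54+24+48=126) / 202 = 126/202 = 0.624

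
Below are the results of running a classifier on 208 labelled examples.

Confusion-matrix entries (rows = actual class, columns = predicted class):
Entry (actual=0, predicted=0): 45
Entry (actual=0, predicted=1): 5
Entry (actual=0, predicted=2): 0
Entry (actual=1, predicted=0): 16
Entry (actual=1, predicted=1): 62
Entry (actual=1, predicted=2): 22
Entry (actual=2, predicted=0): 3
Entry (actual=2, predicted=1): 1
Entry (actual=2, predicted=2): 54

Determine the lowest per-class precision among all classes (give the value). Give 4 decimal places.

Per-class precision (TP/(TP+FP)):
  0: TP=45, FP=16+3=19 → 45/64 = 0.70313
  1: TP=62, FP=5+1=6 → 62/68 = 0.91176
  2: TP=54, FP=0+22=22 → 54/76 = 0.71053
Lowest is class '0' with precision = 0.7031.

0.7031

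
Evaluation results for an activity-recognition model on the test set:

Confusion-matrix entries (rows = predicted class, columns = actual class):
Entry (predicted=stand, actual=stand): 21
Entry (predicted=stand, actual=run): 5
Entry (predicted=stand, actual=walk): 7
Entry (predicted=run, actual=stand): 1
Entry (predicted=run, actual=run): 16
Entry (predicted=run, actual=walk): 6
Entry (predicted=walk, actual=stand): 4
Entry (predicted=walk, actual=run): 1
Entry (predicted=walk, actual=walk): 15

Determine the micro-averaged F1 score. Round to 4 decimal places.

0.6842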